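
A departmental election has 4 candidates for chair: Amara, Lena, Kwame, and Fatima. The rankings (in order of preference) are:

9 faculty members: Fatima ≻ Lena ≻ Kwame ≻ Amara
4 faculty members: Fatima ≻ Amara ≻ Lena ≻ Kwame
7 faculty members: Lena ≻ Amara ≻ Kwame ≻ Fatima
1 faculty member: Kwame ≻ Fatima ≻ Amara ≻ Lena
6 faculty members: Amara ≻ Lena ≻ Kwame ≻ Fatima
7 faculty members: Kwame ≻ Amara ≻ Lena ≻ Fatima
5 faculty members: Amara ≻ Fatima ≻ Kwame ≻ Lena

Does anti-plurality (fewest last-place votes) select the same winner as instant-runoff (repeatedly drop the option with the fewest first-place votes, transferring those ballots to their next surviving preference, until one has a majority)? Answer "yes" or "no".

no

Anti-plurality — last-place votes: Amara 9, Lena 6, Kwame 4, Fatima 20. Winner: Kwame.
Instant-runoff — R1 Amara 11, Lena 7, Kwame 8, Fatima 13 (Lena out); R2 Amara 18, Kwame 8, Fatima 13 (Kwame out); R3 Amara 25, Fatima 14 (Amara winner). Winner: Amara.
The two methods disagree.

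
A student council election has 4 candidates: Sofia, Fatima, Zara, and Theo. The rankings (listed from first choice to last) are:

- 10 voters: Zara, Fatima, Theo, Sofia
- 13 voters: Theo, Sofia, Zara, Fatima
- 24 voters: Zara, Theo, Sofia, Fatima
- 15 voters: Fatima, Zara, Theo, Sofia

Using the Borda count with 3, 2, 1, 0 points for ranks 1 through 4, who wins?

Sofia: 10·0 + 13·2 + 24·1 + 15·0 = 50
Fatima: 10·2 + 13·0 + 24·0 + 15·3 = 65
Zara: 10·3 + 13·1 + 24·3 + 15·2 = 145
Theo: 10·1 + 13·3 + 24·2 + 15·1 = 112
Zara has the highest Borda score (145).

Zara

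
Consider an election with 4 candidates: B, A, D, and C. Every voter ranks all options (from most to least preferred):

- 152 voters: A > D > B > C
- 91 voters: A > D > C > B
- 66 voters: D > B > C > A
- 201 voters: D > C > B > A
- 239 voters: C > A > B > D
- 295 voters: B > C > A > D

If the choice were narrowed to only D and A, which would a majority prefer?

Voters preferring D to A: 267; preferring A to D: 777.
A wins the head-to-head.

A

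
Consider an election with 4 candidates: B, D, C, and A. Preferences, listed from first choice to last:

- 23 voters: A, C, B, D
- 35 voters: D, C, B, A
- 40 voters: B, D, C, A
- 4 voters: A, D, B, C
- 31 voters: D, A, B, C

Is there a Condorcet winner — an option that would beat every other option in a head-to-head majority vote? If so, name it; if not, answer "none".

D

D vs B: 70–63 for D.
D vs C: 110–23 for D.
D vs A: 106–27 for D.
D beats every other option head-to-head.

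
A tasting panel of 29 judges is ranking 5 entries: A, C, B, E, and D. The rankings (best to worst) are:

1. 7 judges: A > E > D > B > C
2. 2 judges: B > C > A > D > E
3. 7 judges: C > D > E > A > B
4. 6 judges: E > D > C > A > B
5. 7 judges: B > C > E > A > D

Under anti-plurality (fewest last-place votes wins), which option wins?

Last-place votes: A 0, C 7, B 13, E 2, D 7.
A is ranked last by the fewest voters, so A wins.

A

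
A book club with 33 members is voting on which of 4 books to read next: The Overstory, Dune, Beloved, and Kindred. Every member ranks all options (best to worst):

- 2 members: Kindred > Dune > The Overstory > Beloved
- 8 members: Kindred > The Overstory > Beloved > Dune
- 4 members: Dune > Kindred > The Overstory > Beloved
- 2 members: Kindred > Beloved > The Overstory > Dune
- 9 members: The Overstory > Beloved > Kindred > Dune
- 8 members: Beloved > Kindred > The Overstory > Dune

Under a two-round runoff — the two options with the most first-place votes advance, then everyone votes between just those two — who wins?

Kindred

Round 1 first-place votes: The Overstory 9, Dune 4, Beloved 8, Kindred 12.
Kindred and The Overstory advance.
Runoff: Kindred is preferred to The Overstory by 24 voters; The Overstory by 9.
Kindred wins the runoff.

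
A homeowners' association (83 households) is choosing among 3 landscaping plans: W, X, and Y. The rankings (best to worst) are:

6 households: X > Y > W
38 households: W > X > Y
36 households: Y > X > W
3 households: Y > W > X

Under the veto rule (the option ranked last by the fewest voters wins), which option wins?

X

Last-place votes: W 42, X 3, Y 38.
X is ranked last by the fewest voters, so X wins.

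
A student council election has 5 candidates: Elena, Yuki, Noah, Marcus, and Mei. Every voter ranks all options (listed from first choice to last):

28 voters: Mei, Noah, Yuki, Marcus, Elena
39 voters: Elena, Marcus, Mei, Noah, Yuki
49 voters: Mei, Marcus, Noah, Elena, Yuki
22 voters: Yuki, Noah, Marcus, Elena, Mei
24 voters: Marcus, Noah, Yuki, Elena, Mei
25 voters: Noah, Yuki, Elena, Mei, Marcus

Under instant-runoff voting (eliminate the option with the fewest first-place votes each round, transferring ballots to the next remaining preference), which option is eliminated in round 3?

Elena

Round 1: Elena 39, Yuki 22, Noah 25, Marcus 24, Mei 77. Eliminate Yuki.
Round 2: Elena 39, Noah 47, Marcus 24, Mei 77. Eliminate Marcus.
Round 3: Elena 39, Noah 71, Mei 77. Eliminate Elena.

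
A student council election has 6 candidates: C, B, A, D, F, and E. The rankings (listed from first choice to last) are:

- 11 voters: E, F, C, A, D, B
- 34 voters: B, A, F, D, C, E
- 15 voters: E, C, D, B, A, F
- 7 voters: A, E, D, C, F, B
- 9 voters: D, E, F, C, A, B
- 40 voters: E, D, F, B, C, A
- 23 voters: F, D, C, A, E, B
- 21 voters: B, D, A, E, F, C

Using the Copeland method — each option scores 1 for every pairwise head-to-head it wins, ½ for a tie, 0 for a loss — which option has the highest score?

D

C: beats A; loses to B, D, F, and E → score 1.
B: beats C and A; loses to D, F, and E → score 2.
A: beats E; loses to C, B, D, and F → score 1.
D: beats C, B, A, F, and E → score 5.
F: beats C, B, and A; loses to D and E → score 3.
E: beats C, B, and F; loses to A and D → score 3.
D has the best pairwise record.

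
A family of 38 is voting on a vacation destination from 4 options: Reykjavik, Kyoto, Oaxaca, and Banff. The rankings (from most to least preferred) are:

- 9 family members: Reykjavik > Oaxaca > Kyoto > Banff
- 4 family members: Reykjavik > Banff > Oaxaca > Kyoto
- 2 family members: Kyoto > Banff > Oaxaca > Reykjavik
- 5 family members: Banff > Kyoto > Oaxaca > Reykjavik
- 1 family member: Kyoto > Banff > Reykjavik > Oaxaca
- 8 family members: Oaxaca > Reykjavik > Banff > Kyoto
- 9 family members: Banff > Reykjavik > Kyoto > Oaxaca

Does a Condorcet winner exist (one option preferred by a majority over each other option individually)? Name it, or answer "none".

Reykjavik vs Kyoto: 30–8 for Reykjavik.
Reykjavik vs Oaxaca: 23–15 for Reykjavik.
Reykjavik vs Banff: 21–17 for Reykjavik.
Reykjavik beats every other option head-to-head.

Reykjavik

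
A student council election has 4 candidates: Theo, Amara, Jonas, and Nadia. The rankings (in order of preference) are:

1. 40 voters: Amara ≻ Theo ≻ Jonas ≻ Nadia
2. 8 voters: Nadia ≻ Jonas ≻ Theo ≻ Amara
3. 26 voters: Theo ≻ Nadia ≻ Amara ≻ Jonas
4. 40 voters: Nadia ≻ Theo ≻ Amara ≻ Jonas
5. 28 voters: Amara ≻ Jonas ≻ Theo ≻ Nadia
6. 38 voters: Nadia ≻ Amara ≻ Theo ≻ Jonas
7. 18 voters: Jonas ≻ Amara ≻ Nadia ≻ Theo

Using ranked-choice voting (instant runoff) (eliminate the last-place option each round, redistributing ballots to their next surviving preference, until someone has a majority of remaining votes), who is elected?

Nadia

Round 1: Theo 26, Amara 68, Jonas 18, Nadia 86. Eliminate Jonas.
Round 2: Theo 26, Amara 86, Nadia 86. Eliminate Theo.
Round 3: Amara 86, Nadia 112. Nadia has a majority.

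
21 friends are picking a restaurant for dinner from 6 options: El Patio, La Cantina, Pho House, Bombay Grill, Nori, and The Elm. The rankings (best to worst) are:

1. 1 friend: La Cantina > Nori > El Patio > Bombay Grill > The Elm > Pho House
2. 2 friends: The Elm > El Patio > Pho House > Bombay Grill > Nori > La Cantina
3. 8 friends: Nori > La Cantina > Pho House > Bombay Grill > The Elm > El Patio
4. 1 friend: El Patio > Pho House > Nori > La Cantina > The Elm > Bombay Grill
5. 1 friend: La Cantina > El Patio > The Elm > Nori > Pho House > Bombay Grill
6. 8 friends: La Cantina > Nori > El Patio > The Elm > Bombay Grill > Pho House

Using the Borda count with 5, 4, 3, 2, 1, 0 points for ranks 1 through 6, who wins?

El Patio: 1·3 + 2·4 + 8·0 + 1·5 + 1·4 + 8·3 = 44
La Cantina: 1·5 + 2·0 + 8·4 + 1·2 + 1·5 + 8·5 = 84
Pho House: 1·0 + 2·3 + 8·3 + 1·4 + 1·1 + 8·0 = 35
Bombay Grill: 1·2 + 2·2 + 8·2 + 1·0 + 1·0 + 8·1 = 30
Nori: 1·4 + 2·1 + 8·5 + 1·3 + 1·2 + 8·4 = 83
The Elm: 1·1 + 2·5 + 8·1 + 1·1 + 1·3 + 8·2 = 39
La Cantina has the highest Borda score (84).

La Cantina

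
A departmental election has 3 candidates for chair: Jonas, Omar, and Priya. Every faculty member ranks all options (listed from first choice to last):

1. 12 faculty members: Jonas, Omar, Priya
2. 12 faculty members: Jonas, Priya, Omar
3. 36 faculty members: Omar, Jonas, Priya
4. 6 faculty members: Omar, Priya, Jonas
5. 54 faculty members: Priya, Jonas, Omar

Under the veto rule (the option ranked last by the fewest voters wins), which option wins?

Jonas

Last-place votes: Jonas 6, Omar 66, Priya 48.
Jonas is ranked last by the fewest voters, so Jonas wins.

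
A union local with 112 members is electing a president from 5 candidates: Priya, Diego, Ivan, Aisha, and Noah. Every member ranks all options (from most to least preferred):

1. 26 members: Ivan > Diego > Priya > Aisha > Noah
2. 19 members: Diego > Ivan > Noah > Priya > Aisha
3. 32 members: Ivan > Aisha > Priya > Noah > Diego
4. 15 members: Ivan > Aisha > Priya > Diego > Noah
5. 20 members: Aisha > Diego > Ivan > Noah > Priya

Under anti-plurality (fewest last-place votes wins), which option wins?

Ivan

Last-place votes: Priya 20, Diego 32, Ivan 0, Aisha 19, Noah 41.
Ivan is ranked last by the fewest voters, so Ivan wins.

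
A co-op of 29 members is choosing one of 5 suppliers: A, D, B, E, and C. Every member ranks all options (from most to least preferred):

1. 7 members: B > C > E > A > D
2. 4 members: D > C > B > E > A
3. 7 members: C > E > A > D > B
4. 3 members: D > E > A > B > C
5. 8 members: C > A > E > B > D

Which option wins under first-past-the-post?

C

First-place votes: A 0, D 7, B 7, E 0, C 15.
C has the most first-place votes.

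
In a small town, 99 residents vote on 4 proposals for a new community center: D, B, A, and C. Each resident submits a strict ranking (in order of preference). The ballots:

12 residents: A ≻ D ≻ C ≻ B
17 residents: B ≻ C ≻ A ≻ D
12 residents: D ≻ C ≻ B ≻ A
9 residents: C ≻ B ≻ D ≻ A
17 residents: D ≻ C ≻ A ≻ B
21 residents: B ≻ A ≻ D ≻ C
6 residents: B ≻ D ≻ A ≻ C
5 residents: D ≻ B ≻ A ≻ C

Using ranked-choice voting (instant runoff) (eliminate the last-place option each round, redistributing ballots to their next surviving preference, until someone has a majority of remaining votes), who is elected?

B

Round 1: D 34, B 44, A 12, C 9. Eliminate C.
Round 2: D 34, B 53, A 12. B has a majority.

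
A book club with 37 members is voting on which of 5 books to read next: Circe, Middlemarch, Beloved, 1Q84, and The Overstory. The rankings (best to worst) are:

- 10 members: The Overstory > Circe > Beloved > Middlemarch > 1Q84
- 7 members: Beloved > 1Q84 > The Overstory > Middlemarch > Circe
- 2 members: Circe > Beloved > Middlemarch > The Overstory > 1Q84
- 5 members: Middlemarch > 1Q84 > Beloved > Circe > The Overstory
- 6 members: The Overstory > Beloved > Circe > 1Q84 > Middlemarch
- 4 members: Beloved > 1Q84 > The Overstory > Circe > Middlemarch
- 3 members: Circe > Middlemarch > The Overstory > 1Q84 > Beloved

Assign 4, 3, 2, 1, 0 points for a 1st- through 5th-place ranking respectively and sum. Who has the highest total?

Circe: 10·3 + 7·0 + 2·4 + 5·1 + 6·2 + 4·1 + 3·4 = 71
Middlemarch: 10·1 + 7·1 + 2·2 + 5·4 + 6·0 + 4·0 + 3·3 = 50
Beloved: 10·2 + 7·4 + 2·3 + 5·2 + 6·3 + 4·4 + 3·0 = 98
1Q84: 10·0 + 7·3 + 2·0 + 5·3 + 6·1 + 4·3 + 3·1 = 57
The Overstory: 10·4 + 7·2 + 2·1 + 5·0 + 6·4 + 4·2 + 3·2 = 94
Beloved has the highest Borda score (98).

Beloved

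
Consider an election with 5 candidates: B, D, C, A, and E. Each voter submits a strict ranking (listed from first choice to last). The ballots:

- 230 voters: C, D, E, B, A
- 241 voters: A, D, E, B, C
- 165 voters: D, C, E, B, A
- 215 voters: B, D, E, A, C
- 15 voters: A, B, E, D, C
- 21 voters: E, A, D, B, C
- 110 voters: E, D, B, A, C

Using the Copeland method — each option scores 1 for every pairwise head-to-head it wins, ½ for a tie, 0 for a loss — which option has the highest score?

D

B: beats C and A; loses to D and E → score 2.
D: beats B, C, A, and E → score 4.
C: loses to B, D, A, and E → score 0.
A: beats C; loses to B, D, and E → score 1.
E: beats B, C, and A; loses to D → score 3.
D has the best pairwise record.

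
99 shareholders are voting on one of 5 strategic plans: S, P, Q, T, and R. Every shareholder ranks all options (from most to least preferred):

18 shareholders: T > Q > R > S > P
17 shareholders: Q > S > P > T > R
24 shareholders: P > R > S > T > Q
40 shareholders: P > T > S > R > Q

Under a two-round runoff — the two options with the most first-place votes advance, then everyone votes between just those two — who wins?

Round 1 first-place votes: S 0, P 64, Q 17, T 18, R 0.
P and T advance.
Runoff: P is preferred to T by 81 voters; T by 18.
P wins the runoff.

P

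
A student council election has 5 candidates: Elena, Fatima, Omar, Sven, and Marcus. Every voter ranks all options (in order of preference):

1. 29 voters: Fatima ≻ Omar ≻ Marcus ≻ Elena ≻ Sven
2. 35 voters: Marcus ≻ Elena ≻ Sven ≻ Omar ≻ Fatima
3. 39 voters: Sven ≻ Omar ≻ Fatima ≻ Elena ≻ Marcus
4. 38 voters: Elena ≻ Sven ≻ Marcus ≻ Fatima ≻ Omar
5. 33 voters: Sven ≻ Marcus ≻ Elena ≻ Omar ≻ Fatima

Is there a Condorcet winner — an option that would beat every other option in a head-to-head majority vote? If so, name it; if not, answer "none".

none

Checking pairwise contests:
Marcus beats Elena 97–77.
Elena beats Fatima 106–68.
Elena beats Omar 106–68.
Elena beats Sven 102–72.
Sven beats Marcus 110–64.
Every option loses at least one head-to-head, so there is no Condorcet winner.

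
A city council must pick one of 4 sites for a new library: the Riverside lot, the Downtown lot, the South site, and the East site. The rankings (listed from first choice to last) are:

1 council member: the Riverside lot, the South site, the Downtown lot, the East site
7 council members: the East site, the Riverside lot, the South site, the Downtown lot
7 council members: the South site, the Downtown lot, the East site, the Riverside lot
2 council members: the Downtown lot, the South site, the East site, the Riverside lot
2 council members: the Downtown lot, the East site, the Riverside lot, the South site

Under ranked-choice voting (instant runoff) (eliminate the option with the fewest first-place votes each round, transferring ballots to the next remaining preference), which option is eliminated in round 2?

the Downtown lot

Round 1: the Riverside lot 1, the Downtown lot 4, the South site 7, the East site 7. Eliminate the Riverside lot.
Round 2: the Downtown lot 4, the South site 8, the East site 7. Eliminate the Downtown lot.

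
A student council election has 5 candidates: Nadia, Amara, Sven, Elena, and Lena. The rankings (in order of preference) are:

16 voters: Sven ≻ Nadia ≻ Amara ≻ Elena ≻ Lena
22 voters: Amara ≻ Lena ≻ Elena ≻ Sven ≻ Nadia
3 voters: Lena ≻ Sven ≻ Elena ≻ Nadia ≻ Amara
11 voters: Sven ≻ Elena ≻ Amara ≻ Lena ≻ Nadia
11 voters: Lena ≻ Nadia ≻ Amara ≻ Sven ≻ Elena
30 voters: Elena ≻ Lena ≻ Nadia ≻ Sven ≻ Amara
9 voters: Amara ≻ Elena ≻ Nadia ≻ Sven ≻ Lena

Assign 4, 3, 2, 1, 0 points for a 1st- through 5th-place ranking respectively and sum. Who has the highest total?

Elena

Nadia: 16·3 + 22·0 + 3·1 + 11·0 + 11·3 + 30·2 + 9·2 = 162
Amara: 16·2 + 22·4 + 3·0 + 11·2 + 11·2 + 30·0 + 9·4 = 200
Sven: 16·4 + 22·1 + 3·3 + 11·4 + 11·1 + 30·1 + 9·1 = 189
Elena: 16·1 + 22·2 + 3·2 + 11·3 + 11·0 + 30·4 + 9·3 = 246
Lena: 16·0 + 22·3 + 3·4 + 11·1 + 11·4 + 30·3 + 9·0 = 223
Elena has the highest Borda score (246).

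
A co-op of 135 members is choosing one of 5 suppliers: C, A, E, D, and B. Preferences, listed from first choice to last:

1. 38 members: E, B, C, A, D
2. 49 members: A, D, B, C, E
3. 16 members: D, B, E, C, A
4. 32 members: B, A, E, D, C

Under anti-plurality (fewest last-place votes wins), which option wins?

B

Last-place votes: C 32, A 16, E 49, D 38, B 0.
B is ranked last by the fewest voters, so B wins.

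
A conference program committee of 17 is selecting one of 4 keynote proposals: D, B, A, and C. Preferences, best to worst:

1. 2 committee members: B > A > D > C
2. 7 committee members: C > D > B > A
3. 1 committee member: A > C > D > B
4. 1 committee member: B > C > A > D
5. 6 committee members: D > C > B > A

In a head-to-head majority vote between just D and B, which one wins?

Voters preferring D to B: 14; preferring B to D: 3.
D wins the head-to-head.

D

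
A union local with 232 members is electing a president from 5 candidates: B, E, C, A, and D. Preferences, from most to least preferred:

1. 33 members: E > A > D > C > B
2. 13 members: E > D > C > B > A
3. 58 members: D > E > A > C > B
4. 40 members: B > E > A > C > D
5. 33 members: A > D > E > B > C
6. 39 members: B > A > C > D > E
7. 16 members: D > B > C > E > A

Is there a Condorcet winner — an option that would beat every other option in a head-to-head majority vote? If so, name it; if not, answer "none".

none

Checking pairwise contests:
E beats B 137–95.
D beats E 146–86.
B beats C 128–104.
E beats A 160–72.
A beats D 145–87.
Every option loses at least one head-to-head, so there is no Condorcet winner.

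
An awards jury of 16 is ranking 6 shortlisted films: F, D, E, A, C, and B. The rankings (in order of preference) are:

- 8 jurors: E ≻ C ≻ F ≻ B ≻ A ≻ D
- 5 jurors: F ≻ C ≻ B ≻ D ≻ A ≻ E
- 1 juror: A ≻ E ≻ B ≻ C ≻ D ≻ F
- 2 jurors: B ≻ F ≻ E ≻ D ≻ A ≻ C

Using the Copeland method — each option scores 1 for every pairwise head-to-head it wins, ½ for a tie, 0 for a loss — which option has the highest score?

E

F: beats D, A, and B; loses to E and C → score 3.
D: loses to F, E, A, C, and B → score 0.
E: beats F, D, A, C, and B → score 5.
A: beats D; loses to F, E, C, and B → score 1.
C: beats F, D, A, and B; loses to E → score 4.
B: beats D and A; loses to F, E, and C → score 2.
E has the best pairwise record.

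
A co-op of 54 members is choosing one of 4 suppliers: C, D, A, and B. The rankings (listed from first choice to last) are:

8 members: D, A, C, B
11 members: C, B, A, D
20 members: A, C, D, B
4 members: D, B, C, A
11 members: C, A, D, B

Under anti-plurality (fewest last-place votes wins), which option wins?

Last-place votes: C 0, D 11, A 4, B 39.
C is ranked last by the fewest voters, so C wins.

C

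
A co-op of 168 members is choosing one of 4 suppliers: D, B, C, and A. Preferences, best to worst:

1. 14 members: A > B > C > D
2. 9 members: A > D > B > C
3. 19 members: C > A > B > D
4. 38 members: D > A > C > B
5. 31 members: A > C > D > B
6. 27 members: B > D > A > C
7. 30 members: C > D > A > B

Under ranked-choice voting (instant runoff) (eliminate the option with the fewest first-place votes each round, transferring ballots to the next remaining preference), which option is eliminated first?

Round 1: D 38, B 27, C 49, A 54. Eliminate B.

B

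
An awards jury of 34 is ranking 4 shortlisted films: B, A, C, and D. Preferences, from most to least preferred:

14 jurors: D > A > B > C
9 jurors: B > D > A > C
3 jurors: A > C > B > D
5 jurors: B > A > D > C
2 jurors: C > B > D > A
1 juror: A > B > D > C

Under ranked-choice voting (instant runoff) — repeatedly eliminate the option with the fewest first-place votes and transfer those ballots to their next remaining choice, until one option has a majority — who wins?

B

Round 1: B 14, A 4, C 2, D 14. Eliminate C.
Round 2: B 16, A 4, D 14. Eliminate A.
Round 3: B 20, D 14. B has a majority.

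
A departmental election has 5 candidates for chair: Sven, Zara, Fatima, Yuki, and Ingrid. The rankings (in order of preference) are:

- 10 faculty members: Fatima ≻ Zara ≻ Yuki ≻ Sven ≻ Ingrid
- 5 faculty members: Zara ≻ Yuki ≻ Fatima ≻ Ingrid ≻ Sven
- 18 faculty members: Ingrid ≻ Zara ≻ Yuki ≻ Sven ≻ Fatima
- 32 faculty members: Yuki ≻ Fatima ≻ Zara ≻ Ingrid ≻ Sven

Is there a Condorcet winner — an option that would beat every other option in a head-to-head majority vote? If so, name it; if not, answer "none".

none

Checking pairwise contests:
Zara beats Sven 65–0.
Fatima beats Zara 42–23.
Yuki beats Fatima 55–10.
Zara beats Yuki 33–32.
Zara beats Ingrid 47–18.
Every option loses at least one head-to-head, so there is no Condorcet winner.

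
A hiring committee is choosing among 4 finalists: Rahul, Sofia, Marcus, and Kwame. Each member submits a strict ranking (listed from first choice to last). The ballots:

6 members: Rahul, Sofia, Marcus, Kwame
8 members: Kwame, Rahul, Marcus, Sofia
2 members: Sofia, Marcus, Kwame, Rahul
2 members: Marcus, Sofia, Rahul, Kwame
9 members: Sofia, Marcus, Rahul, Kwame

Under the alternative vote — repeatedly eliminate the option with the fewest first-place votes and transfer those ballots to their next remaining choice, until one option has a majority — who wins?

Round 1: Rahul 6, Sofia 11, Marcus 2, Kwame 8. Eliminate Marcus.
Round 2: Rahul 6, Sofia 13, Kwame 8. Eliminate Rahul.
Round 3: Sofia 19, Kwame 8. Sofia has a majority.

Sofia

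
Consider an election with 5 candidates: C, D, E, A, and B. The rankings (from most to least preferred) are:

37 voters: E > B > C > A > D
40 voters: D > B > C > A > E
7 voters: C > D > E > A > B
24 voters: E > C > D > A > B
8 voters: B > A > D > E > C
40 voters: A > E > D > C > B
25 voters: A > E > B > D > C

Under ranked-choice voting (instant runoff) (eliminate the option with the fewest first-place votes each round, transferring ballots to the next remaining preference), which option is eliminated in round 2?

B

Round 1: C 7, D 40, E 61, A 65, B 8. Eliminate C.
Round 2: D 47, E 61, A 65, B 8. Eliminate B.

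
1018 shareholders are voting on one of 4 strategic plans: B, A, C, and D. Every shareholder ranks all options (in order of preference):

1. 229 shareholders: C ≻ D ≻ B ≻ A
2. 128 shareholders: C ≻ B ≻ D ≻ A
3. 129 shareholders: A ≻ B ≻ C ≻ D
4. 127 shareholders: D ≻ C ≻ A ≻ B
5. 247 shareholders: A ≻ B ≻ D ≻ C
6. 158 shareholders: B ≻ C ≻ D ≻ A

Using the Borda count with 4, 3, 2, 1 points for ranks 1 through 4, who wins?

B: 229·2 + 128·3 + 129·3 + 127·1 + 247·3 + 158·4 = 2729
A: 229·1 + 128·1 + 129·4 + 127·2 + 247·4 + 158·1 = 2273
C: 229·4 + 128·4 + 129·2 + 127·3 + 247·1 + 158·3 = 2788
D: 229·3 + 128·2 + 129·1 + 127·4 + 247·2 + 158·2 = 2390
C has the highest Borda score (2788).

C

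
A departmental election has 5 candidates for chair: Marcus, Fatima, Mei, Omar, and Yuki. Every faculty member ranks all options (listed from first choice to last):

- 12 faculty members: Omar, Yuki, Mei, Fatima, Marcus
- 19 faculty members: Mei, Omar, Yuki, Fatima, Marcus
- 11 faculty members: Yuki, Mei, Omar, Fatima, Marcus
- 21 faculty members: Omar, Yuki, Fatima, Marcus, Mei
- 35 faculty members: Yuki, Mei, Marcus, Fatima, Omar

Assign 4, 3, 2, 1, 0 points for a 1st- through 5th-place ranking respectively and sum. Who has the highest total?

Marcus: 12·0 + 19·0 + 11·0 + 21·1 + 35·2 = 91
Fatima: 12·1 + 19·1 + 11·1 + 21·2 + 35·1 = 119
Mei: 12·2 + 19·4 + 11·3 + 21·0 + 35·3 = 238
Omar: 12·4 + 19·3 + 11·2 + 21·4 + 35·0 = 211
Yuki: 12·3 + 19·2 + 11·4 + 21·3 + 35·4 = 321
Yuki has the highest Borda score (321).

Yuki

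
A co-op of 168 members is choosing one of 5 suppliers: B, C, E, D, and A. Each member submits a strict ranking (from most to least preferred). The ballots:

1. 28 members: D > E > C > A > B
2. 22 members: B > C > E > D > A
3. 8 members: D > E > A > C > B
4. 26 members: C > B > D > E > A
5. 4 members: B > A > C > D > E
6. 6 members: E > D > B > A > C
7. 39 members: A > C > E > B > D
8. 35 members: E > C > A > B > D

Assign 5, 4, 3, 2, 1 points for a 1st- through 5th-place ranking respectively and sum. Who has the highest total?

B: 28·1 + 22·5 + 8·1 + 26·4 + 4·5 + 6·3 + 39·2 + 35·2 = 436
C: 28·3 + 22·4 + 8·2 + 26·5 + 4·3 + 6·1 + 39·4 + 35·4 = 632
E: 28·4 + 22·3 + 8·4 + 26·2 + 4·1 + 6·5 + 39·3 + 35·5 = 588
D: 28·5 + 22·2 + 8·5 + 26·3 + 4·2 + 6·4 + 39·1 + 35·1 = 408
A: 28·2 + 22·1 + 8·3 + 26·1 + 4·4 + 6·2 + 39·5 + 35·3 = 456
C has the highest Borda score (632).

C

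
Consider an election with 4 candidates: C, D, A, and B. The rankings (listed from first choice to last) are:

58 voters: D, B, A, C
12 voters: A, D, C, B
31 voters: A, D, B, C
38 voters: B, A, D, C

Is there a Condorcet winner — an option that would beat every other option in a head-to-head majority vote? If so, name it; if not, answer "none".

none

Checking pairwise contests:
D beats C 139–0.
A beats D 81–58.
B beats A 96–43.
D beats B 101–38.
Every option loses at least one head-to-head, so there is no Condorcet winner.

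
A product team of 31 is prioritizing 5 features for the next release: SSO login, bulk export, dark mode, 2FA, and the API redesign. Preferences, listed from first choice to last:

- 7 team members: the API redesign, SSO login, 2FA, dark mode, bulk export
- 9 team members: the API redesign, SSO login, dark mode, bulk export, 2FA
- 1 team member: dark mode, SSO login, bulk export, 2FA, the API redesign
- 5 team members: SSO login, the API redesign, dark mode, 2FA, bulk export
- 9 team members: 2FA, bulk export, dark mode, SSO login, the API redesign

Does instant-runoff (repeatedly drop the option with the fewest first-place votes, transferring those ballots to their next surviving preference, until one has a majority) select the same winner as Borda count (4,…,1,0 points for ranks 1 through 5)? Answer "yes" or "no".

Instant-runoff — R1 SSO login 5, bulk export 0, dark mode 1, 2FA 9, the API redesign 16 (the API redesign winner). Winner: the API redesign.
Borda — scores: SSO login 80, bulk export 38, dark mode 57, 2FA 56, the API redesign 79. Winner: SSO login.
The two methods disagree.

no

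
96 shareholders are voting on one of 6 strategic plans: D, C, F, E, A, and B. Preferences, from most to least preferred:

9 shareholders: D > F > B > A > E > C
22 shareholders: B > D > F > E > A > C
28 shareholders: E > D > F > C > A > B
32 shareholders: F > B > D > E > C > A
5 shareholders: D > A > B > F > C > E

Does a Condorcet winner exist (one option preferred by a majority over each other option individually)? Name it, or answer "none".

Checking pairwise contests:
B beats D 54–42.
D beats C 96–0.
D beats F 64–32.
D beats E 68–28.
D beats A 96–0.
F beats B 69–27.
Every option loses at least one head-to-head, so there is no Condorcet winner.

none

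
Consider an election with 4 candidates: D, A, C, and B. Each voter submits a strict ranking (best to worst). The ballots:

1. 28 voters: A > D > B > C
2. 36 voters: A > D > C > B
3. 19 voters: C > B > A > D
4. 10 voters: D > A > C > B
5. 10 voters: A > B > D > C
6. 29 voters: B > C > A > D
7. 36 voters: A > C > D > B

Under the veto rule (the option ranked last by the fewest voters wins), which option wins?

A

Last-place votes: D 48, A 0, C 38, B 82.
A is ranked last by the fewest voters, so A wins.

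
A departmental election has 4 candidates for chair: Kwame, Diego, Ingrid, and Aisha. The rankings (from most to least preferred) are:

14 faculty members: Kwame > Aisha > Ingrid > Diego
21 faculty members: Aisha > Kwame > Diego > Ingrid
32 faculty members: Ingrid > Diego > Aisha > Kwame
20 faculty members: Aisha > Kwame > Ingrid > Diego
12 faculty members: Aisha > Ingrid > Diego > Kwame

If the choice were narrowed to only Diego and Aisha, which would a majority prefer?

Aisha

Voters preferring Diego to Aisha: 32; preferring Aisha to Diego: 67.
Aisha wins the head-to-head.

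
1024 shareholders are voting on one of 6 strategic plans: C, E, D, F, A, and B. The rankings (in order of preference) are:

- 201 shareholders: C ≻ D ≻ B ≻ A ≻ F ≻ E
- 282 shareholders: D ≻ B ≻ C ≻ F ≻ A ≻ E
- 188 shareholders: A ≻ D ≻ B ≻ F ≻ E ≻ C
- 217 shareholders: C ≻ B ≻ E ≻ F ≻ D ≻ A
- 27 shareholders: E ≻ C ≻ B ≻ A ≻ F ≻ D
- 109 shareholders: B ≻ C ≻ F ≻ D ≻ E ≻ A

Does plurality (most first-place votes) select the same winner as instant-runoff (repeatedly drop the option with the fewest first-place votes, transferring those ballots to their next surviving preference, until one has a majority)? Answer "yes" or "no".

Plurality — first-place votes: C 418, E 27, D 282, F 0, A 188, B 109. Winner: C.
Instant-runoff — R1 C 418, E 27, D 282, F 0, A 188, B 109 (F out); R2 C 418, E 27, D 282, A 188, B 109 (E out); R3 C 445, D 282, A 188, B 109 (B out); R4 C 554, D 282, A 188 (C winner). Winner: C.
The two methods agree.

yes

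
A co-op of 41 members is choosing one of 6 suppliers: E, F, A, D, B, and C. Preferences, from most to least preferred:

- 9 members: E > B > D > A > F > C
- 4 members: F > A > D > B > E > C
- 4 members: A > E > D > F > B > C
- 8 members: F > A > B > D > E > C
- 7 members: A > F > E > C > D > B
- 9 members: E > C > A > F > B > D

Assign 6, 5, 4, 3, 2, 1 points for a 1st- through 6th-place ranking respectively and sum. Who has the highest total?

A

E: 9·6 + 4·2 + 4·5 + 8·2 + 7·4 + 9·6 = 180
F: 9·2 + 4·6 + 4·3 + 8·6 + 7·5 + 9·3 = 164
A: 9·3 + 4·5 + 4·6 + 8·5 + 7·6 + 9·4 = 189
D: 9·4 + 4·4 + 4·4 + 8·3 + 7·2 + 9·1 = 115
B: 9·5 + 4·3 + 4·2 + 8·4 + 7·1 + 9·2 = 122
C: 9·1 + 4·1 + 4·1 + 8·1 + 7·3 + 9·5 = 91
A has the highest Borda score (189).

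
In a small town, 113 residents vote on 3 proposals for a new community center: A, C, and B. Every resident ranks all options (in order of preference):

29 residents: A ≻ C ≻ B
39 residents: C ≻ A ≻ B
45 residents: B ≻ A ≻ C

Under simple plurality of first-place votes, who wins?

B

First-place votes: A 29, C 39, B 45.
B has the most first-place votes.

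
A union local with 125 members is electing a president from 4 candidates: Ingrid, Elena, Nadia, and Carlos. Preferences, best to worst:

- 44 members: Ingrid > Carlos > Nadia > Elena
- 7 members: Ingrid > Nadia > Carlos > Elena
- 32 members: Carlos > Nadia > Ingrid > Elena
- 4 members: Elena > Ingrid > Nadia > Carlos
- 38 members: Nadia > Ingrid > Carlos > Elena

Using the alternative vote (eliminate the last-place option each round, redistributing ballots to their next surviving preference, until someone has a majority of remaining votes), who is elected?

Nadia

Round 1: Ingrid 51, Elena 4, Nadia 38, Carlos 32. Eliminate Elena.
Round 2: Ingrid 55, Nadia 38, Carlos 32. Eliminate Carlos.
Round 3: Ingrid 55, Nadia 70. Nadia has a majority.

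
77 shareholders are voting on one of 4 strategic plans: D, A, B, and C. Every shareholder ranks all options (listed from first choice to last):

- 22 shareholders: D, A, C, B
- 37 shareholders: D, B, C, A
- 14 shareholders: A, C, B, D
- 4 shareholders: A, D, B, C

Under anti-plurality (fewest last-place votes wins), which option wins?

C

Last-place votes: D 14, A 37, B 22, C 4.
C is ranked last by the fewest voters, so C wins.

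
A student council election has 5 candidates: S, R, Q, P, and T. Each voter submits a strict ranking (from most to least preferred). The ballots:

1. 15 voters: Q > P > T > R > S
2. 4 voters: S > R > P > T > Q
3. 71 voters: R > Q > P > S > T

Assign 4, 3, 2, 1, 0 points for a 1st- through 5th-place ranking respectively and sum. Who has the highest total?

R

S: 15·0 + 4·4 + 71·1 = 87
R: 15·1 + 4·3 + 71·4 = 311
Q: 15·4 + 4·0 + 71·3 = 273
P: 15·3 + 4·2 + 71·2 = 195
T: 15·2 + 4·1 + 71·0 = 34
R has the highest Borda score (311).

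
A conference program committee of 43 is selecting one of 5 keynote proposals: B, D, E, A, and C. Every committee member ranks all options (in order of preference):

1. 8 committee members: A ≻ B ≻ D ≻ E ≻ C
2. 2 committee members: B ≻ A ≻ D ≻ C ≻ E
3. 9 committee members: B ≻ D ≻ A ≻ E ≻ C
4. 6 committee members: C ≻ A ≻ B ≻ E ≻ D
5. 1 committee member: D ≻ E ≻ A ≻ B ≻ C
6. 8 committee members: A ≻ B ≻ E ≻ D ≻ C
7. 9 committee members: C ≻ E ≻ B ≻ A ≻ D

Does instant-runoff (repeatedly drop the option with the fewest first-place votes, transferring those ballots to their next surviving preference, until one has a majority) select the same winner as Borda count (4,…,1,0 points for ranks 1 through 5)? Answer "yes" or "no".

Instant-runoff — R1 B 11, D 1, E 0, A 16, C 15 (E out); R2 B 11, D 1, A 16, C 15 (D out); R3 B 11, A 17, C 15 (B out); R4 A 28, C 15 (A winner). Winner: A.
Borda — scores: B 123, D 59, E 69, A 117, C 62. Winner: B.
The two methods disagree.

no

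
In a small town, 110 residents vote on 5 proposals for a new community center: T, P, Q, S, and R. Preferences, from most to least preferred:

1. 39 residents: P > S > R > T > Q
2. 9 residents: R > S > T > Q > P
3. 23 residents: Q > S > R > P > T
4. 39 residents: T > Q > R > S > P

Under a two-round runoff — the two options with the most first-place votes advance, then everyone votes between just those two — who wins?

Round 1 first-place votes: T 39, P 39, Q 23, S 0, R 9.
T and P advance.
Runoff: T is preferred to P by 48 voters; P by 62.
P wins the runoff.

P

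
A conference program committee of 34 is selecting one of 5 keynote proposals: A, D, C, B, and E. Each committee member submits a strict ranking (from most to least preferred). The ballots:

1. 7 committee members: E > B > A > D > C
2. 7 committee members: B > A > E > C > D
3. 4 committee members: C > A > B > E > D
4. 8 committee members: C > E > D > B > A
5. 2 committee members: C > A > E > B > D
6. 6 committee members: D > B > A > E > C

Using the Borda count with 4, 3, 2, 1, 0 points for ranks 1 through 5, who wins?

A: 7·2 + 7·3 + 4·3 + 8·0 + 2·3 + 6·2 = 65
D: 7·1 + 7·0 + 4·0 + 8·2 + 2·0 + 6·4 = 47
C: 7·0 + 7·1 + 4·4 + 8·4 + 2·4 + 6·0 = 63
B: 7·3 + 7·4 + 4·2 + 8·1 + 2·1 + 6·3 = 85
E: 7·4 + 7·2 + 4·1 + 8·3 + 2·2 + 6·1 = 80
B has the highest Borda score (85).

B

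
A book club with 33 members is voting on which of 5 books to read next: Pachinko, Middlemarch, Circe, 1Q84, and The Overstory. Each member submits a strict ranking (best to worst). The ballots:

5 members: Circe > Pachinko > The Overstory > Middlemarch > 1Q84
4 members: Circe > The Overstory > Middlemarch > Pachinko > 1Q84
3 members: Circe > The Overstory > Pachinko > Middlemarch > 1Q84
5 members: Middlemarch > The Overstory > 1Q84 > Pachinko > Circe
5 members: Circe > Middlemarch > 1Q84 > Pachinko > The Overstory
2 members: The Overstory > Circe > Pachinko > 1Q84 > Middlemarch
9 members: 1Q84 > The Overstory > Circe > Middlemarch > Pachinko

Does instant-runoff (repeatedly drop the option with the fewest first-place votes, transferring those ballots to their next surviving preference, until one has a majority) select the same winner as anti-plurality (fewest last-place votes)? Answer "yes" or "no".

no

Instant-runoff — R1 Pachinko 0, Middlemarch 5, Circe 17, 1Q84 9, The Overstory 2 (Circe winner). Winner: Circe.
Anti-plurality — last-place votes: Pachinko 9, Middlemarch 2, Circe 5, 1Q84 12, The Overstory 5. Winner: Middlemarch.
The two methods disagree.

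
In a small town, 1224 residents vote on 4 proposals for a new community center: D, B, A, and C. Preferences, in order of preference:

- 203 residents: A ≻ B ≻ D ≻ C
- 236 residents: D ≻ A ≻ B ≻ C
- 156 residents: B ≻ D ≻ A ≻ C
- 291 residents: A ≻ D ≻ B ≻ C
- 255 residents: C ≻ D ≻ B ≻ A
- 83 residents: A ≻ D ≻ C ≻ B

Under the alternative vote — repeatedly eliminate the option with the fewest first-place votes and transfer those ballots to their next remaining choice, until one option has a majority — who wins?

D

Round 1: D 236, B 156, A 577, C 255. Eliminate B.
Round 2: D 392, A 577, C 255. Eliminate C.
Round 3: D 647, A 577. D has a majority.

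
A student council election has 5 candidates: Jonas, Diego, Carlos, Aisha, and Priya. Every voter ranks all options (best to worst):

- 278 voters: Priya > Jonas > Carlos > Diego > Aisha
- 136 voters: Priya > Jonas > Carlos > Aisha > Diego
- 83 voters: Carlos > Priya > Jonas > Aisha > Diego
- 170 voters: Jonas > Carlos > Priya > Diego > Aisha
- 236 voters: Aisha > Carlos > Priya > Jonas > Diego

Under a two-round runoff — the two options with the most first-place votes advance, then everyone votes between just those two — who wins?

Round 1 first-place votes: Jonas 170, Diego 0, Carlos 83, Aisha 236, Priya 414.
Priya and Aisha advance.
Runoff: Priya is preferred to Aisha by 667 voters; Aisha by 236.
Priya wins the runoff.

Priya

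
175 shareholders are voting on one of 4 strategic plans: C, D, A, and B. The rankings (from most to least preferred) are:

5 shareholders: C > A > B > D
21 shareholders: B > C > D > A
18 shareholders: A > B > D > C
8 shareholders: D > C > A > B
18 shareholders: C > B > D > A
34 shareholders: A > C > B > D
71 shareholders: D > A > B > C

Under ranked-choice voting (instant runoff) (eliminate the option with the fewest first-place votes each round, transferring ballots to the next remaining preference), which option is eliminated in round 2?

Round 1: C 23, D 79, A 52, B 21. Eliminate B.
Round 2: C 44, D 79, A 52. Eliminate C.

C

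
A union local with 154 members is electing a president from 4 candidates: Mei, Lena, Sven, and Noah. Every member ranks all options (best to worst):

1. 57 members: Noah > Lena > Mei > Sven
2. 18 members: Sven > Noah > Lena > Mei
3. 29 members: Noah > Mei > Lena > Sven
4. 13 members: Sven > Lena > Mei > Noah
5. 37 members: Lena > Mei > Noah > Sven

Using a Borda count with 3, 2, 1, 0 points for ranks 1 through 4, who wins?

Noah

Mei: 57·1 + 18·0 + 29·2 + 13·1 + 37·2 = 202
Lena: 57·2 + 18·1 + 29·1 + 13·2 + 37·3 = 298
Sven: 57·0 + 18·3 + 29·0 + 13·3 + 37·0 = 93
Noah: 57·3 + 18·2 + 29·3 + 13·0 + 37·1 = 331
Noah has the highest Borda score (331).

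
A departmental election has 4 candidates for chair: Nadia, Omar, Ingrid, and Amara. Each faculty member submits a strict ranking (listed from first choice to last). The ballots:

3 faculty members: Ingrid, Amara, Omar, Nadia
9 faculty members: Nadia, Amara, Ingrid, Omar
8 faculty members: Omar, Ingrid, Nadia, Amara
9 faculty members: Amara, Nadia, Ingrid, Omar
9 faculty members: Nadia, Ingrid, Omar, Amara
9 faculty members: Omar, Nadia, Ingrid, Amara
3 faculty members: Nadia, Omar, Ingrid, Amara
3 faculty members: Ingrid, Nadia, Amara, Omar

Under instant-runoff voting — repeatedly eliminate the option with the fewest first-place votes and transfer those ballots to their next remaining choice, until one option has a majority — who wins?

Round 1: Nadia 21, Omar 17, Ingrid 6, Amara 9. Eliminate Ingrid.
Round 2: Nadia 24, Omar 17, Amara 12. Eliminate Amara.
Round 3: Nadia 33, Omar 20. Nadia has a majority.

Nadia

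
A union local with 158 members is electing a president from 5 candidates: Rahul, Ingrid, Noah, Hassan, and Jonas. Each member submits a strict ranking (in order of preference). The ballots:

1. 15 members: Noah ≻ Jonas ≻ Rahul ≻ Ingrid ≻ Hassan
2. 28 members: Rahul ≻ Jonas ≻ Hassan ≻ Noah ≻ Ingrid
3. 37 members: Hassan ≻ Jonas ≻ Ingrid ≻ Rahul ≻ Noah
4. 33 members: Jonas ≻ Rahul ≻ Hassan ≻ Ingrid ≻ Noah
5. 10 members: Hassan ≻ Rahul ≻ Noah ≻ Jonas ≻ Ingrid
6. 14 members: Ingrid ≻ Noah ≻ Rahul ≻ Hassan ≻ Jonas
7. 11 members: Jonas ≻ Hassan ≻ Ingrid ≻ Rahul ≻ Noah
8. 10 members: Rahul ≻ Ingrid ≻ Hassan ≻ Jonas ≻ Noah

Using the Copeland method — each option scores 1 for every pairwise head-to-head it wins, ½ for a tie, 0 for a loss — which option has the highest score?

Jonas

Rahul: beats Ingrid, Noah, and Hassan; loses to Jonas → score 3.
Ingrid: beats Noah; loses to Rahul, Hassan, and Jonas → score 1.
Noah: loses to Rahul, Ingrid, Hassan, and Jonas → score 0.
Hassan: beats Ingrid and Noah; loses to Rahul and Jonas → score 2.
Jonas: beats Rahul, Ingrid, Noah, and Hassan → score 4.
Jonas has the best pairwise record.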